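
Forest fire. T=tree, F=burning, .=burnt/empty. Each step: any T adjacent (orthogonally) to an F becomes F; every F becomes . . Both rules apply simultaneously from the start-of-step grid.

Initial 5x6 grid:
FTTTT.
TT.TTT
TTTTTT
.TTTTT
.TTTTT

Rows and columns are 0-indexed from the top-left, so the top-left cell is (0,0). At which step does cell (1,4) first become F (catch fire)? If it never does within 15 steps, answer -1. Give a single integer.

Step 1: cell (1,4)='T' (+2 fires, +1 burnt)
Step 2: cell (1,4)='T' (+3 fires, +2 burnt)
Step 3: cell (1,4)='T' (+2 fires, +3 burnt)
Step 4: cell (1,4)='T' (+4 fires, +2 burnt)
Step 5: cell (1,4)='F' (+4 fires, +4 burnt)
  -> target ignites at step 5
Step 6: cell (1,4)='.' (+4 fires, +4 burnt)
Step 7: cell (1,4)='.' (+3 fires, +4 burnt)
Step 8: cell (1,4)='.' (+2 fires, +3 burnt)
Step 9: cell (1,4)='.' (+1 fires, +2 burnt)
Step 10: cell (1,4)='.' (+0 fires, +1 burnt)
  fire out at step 10

5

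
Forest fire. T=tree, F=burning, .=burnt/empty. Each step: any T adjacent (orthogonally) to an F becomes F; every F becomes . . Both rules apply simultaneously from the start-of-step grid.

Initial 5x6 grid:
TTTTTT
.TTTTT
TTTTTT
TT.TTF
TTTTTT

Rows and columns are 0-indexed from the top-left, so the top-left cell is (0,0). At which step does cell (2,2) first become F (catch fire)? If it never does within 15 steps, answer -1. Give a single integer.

Step 1: cell (2,2)='T' (+3 fires, +1 burnt)
Step 2: cell (2,2)='T' (+4 fires, +3 burnt)
Step 3: cell (2,2)='T' (+4 fires, +4 burnt)
Step 4: cell (2,2)='F' (+4 fires, +4 burnt)
  -> target ignites at step 4
Step 5: cell (2,2)='.' (+4 fires, +4 burnt)
Step 6: cell (2,2)='.' (+5 fires, +4 burnt)
Step 7: cell (2,2)='.' (+2 fires, +5 burnt)
Step 8: cell (2,2)='.' (+1 fires, +2 burnt)
Step 9: cell (2,2)='.' (+0 fires, +1 burnt)
  fire out at step 9

4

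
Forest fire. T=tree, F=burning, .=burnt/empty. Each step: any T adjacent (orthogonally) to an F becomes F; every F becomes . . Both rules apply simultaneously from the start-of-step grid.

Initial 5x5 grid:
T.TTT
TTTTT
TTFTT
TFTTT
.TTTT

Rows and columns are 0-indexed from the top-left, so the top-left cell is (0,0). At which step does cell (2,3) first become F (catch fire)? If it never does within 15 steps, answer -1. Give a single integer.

Step 1: cell (2,3)='F' (+6 fires, +2 burnt)
  -> target ignites at step 1
Step 2: cell (2,3)='.' (+7 fires, +6 burnt)
Step 3: cell (2,3)='.' (+5 fires, +7 burnt)
Step 4: cell (2,3)='.' (+3 fires, +5 burnt)
Step 5: cell (2,3)='.' (+0 fires, +3 burnt)
  fire out at step 5

1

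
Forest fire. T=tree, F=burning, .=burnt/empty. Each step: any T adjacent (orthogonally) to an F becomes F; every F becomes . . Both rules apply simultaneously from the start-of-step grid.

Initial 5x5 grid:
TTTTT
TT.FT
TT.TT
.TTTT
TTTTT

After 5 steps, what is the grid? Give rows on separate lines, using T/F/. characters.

Step 1: 3 trees catch fire, 1 burn out
  TTTFT
  TT..F
  TT.FT
  .TTTT
  TTTTT
Step 2: 4 trees catch fire, 3 burn out
  TTF.F
  TT...
  TT..F
  .TTFT
  TTTTT
Step 3: 4 trees catch fire, 4 burn out
  TF...
  TT...
  TT...
  .TF.F
  TTTFT
Step 4: 5 trees catch fire, 4 burn out
  F....
  TF...
  TT...
  .F...
  TTF.F
Step 5: 3 trees catch fire, 5 burn out
  .....
  F....
  TF...
  .....
  TF...

.....
F....
TF...
.....
TF...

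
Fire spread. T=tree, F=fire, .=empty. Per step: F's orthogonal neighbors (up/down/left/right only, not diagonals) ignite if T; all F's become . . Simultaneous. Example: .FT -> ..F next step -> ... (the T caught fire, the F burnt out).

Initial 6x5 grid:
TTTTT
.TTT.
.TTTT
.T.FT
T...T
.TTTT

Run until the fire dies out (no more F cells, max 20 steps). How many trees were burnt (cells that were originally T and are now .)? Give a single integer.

Answer: 19

Derivation:
Step 1: +2 fires, +1 burnt (F count now 2)
Step 2: +4 fires, +2 burnt (F count now 4)
Step 3: +4 fires, +4 burnt (F count now 4)
Step 4: +5 fires, +4 burnt (F count now 5)
Step 5: +2 fires, +5 burnt (F count now 2)
Step 6: +2 fires, +2 burnt (F count now 2)
Step 7: +0 fires, +2 burnt (F count now 0)
Fire out after step 7
Initially T: 20, now '.': 29
Total burnt (originally-T cells now '.'): 19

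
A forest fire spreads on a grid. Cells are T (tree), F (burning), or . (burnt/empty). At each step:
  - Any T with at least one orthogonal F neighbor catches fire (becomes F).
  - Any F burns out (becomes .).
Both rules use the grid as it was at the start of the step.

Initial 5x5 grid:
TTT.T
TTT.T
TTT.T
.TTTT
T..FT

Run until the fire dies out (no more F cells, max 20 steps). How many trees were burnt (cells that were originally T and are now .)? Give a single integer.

Step 1: +2 fires, +1 burnt (F count now 2)
Step 2: +2 fires, +2 burnt (F count now 2)
Step 3: +3 fires, +2 burnt (F count now 3)
Step 4: +3 fires, +3 burnt (F count now 3)
Step 5: +4 fires, +3 burnt (F count now 4)
Step 6: +2 fires, +4 burnt (F count now 2)
Step 7: +1 fires, +2 burnt (F count now 1)
Step 8: +0 fires, +1 burnt (F count now 0)
Fire out after step 8
Initially T: 18, now '.': 24
Total burnt (originally-T cells now '.'): 17

Answer: 17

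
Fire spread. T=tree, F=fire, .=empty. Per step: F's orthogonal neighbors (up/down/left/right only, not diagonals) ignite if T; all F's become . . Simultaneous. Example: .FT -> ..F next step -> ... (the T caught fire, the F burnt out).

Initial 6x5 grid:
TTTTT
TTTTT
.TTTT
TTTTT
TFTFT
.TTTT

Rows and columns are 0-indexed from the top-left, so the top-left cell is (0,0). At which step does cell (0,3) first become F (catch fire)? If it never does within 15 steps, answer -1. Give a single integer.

Step 1: cell (0,3)='T' (+7 fires, +2 burnt)
Step 2: cell (0,3)='T' (+7 fires, +7 burnt)
Step 3: cell (0,3)='T' (+4 fires, +7 burnt)
Step 4: cell (0,3)='F' (+5 fires, +4 burnt)
  -> target ignites at step 4
Step 5: cell (0,3)='.' (+3 fires, +5 burnt)
Step 6: cell (0,3)='.' (+0 fires, +3 burnt)
  fire out at step 6

4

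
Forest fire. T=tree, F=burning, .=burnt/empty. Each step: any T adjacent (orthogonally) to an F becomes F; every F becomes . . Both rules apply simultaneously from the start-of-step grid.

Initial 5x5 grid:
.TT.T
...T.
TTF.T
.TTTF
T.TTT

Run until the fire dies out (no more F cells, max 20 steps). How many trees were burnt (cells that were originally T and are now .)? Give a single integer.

Step 1: +5 fires, +2 burnt (F count now 5)
Step 2: +4 fires, +5 burnt (F count now 4)
Step 3: +0 fires, +4 burnt (F count now 0)
Fire out after step 3
Initially T: 14, now '.': 20
Total burnt (originally-T cells now '.'): 9

Answer: 9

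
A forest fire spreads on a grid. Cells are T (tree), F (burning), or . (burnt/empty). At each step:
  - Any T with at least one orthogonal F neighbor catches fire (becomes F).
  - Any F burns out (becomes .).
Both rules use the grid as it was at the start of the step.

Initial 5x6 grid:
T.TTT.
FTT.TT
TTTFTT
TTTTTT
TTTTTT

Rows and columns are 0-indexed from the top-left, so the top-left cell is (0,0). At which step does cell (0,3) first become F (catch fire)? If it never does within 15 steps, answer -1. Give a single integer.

Step 1: cell (0,3)='T' (+6 fires, +2 burnt)
Step 2: cell (0,3)='T' (+8 fires, +6 burnt)
Step 3: cell (0,3)='T' (+8 fires, +8 burnt)
Step 4: cell (0,3)='F' (+3 fires, +8 burnt)
  -> target ignites at step 4
Step 5: cell (0,3)='.' (+0 fires, +3 burnt)
  fire out at step 5

4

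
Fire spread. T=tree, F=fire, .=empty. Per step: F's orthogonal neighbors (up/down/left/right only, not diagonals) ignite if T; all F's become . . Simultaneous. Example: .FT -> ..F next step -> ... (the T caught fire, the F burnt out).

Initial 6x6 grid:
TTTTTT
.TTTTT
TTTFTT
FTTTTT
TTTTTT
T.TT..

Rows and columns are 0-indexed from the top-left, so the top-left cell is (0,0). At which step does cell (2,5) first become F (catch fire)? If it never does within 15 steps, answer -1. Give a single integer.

Step 1: cell (2,5)='T' (+7 fires, +2 burnt)
Step 2: cell (2,5)='F' (+10 fires, +7 burnt)
  -> target ignites at step 2
Step 3: cell (2,5)='.' (+8 fires, +10 burnt)
Step 4: cell (2,5)='.' (+4 fires, +8 burnt)
Step 5: cell (2,5)='.' (+1 fires, +4 burnt)
Step 6: cell (2,5)='.' (+0 fires, +1 burnt)
  fire out at step 6

2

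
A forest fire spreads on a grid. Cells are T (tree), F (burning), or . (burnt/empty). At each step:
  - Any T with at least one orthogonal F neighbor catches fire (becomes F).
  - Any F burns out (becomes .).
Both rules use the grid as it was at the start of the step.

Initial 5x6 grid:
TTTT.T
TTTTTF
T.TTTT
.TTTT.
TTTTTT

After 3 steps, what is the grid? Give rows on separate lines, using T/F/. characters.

Step 1: 3 trees catch fire, 1 burn out
  TTTT.F
  TTTTF.
  T.TTTF
  .TTTT.
  TTTTTT
Step 2: 2 trees catch fire, 3 burn out
  TTTT..
  TTTF..
  T.TTF.
  .TTTT.
  TTTTTT
Step 3: 4 trees catch fire, 2 burn out
  TTTF..
  TTF...
  T.TF..
  .TTTF.
  TTTTTT

TTTF..
TTF...
T.TF..
.TTTF.
TTTTTT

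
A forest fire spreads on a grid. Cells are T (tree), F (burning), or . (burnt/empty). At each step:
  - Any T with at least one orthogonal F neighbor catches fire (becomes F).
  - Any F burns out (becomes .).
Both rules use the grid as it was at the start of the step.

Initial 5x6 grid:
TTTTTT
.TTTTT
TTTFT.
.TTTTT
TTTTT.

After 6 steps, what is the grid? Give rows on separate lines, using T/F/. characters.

Step 1: 4 trees catch fire, 1 burn out
  TTTTTT
  .TTFTT
  TTF.F.
  .TTFTT
  TTTTT.
Step 2: 7 trees catch fire, 4 burn out
  TTTFTT
  .TF.FT
  TF....
  .TF.FT
  TTTFT.
Step 3: 9 trees catch fire, 7 burn out
  TTF.FT
  .F...F
  F.....
  .F...F
  TTF.F.
Step 4: 3 trees catch fire, 9 burn out
  TF...F
  ......
  ......
  ......
  TF....
Step 5: 2 trees catch fire, 3 burn out
  F.....
  ......
  ......
  ......
  F.....
Step 6: 0 trees catch fire, 2 burn out
  ......
  ......
  ......
  ......
  ......

......
......
......
......
......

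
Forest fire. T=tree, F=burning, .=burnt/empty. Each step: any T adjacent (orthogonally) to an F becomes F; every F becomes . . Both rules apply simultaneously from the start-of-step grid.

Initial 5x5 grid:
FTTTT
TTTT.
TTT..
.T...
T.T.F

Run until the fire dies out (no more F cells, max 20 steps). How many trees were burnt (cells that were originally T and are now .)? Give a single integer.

Step 1: +2 fires, +2 burnt (F count now 2)
Step 2: +3 fires, +2 burnt (F count now 3)
Step 3: +3 fires, +3 burnt (F count now 3)
Step 4: +4 fires, +3 burnt (F count now 4)
Step 5: +0 fires, +4 burnt (F count now 0)
Fire out after step 5
Initially T: 14, now '.': 23
Total burnt (originally-T cells now '.'): 12

Answer: 12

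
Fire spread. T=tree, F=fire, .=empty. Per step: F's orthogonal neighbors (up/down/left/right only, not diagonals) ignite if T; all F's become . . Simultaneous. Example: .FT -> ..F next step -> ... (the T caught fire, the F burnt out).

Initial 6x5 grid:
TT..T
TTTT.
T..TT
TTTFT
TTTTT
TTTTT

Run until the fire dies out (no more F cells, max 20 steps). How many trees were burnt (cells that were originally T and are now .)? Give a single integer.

Answer: 23

Derivation:
Step 1: +4 fires, +1 burnt (F count now 4)
Step 2: +6 fires, +4 burnt (F count now 6)
Step 3: +5 fires, +6 burnt (F count now 5)
Step 4: +4 fires, +5 burnt (F count now 4)
Step 5: +3 fires, +4 burnt (F count now 3)
Step 6: +1 fires, +3 burnt (F count now 1)
Step 7: +0 fires, +1 burnt (F count now 0)
Fire out after step 7
Initially T: 24, now '.': 29
Total burnt (originally-T cells now '.'): 23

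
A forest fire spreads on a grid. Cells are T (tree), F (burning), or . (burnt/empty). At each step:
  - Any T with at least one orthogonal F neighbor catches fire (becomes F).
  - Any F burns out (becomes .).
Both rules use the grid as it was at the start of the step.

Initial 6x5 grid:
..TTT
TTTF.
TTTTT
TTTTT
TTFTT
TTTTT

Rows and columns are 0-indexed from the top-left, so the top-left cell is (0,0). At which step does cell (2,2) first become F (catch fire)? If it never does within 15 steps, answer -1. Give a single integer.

Step 1: cell (2,2)='T' (+7 fires, +2 burnt)
Step 2: cell (2,2)='F' (+11 fires, +7 burnt)
  -> target ignites at step 2
Step 3: cell (2,2)='.' (+6 fires, +11 burnt)
Step 4: cell (2,2)='.' (+1 fires, +6 burnt)
Step 5: cell (2,2)='.' (+0 fires, +1 burnt)
  fire out at step 5

2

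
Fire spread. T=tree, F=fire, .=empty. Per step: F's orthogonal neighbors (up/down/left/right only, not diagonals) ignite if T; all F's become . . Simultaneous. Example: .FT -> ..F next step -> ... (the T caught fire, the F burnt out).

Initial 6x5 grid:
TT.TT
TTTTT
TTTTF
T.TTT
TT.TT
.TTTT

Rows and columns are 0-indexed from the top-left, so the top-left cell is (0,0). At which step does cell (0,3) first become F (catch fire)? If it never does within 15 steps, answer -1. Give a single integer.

Step 1: cell (0,3)='T' (+3 fires, +1 burnt)
Step 2: cell (0,3)='T' (+5 fires, +3 burnt)
Step 3: cell (0,3)='F' (+6 fires, +5 burnt)
  -> target ignites at step 3
Step 4: cell (0,3)='.' (+3 fires, +6 burnt)
Step 5: cell (0,3)='.' (+4 fires, +3 burnt)
Step 6: cell (0,3)='.' (+3 fires, +4 burnt)
Step 7: cell (0,3)='.' (+1 fires, +3 burnt)
Step 8: cell (0,3)='.' (+0 fires, +1 burnt)
  fire out at step 8

3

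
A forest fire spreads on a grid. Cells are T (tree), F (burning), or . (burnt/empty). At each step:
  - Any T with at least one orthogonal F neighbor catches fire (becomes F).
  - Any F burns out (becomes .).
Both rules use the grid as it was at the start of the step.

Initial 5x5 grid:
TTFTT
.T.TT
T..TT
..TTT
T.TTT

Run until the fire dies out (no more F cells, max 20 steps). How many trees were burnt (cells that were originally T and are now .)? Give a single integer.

Answer: 15

Derivation:
Step 1: +2 fires, +1 burnt (F count now 2)
Step 2: +4 fires, +2 burnt (F count now 4)
Step 3: +2 fires, +4 burnt (F count now 2)
Step 4: +2 fires, +2 burnt (F count now 2)
Step 5: +3 fires, +2 burnt (F count now 3)
Step 6: +2 fires, +3 burnt (F count now 2)
Step 7: +0 fires, +2 burnt (F count now 0)
Fire out after step 7
Initially T: 17, now '.': 23
Total burnt (originally-T cells now '.'): 15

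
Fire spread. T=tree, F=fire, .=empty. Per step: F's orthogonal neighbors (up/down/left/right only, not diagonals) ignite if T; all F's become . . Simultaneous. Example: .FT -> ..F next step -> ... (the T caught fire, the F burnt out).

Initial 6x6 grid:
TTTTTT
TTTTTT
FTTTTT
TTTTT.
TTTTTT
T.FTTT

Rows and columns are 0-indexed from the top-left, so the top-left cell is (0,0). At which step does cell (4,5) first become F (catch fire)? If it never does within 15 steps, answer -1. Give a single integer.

Step 1: cell (4,5)='T' (+5 fires, +2 burnt)
Step 2: cell (4,5)='T' (+9 fires, +5 burnt)
Step 3: cell (4,5)='T' (+7 fires, +9 burnt)
Step 4: cell (4,5)='F' (+5 fires, +7 burnt)
  -> target ignites at step 4
Step 5: cell (4,5)='.' (+3 fires, +5 burnt)
Step 6: cell (4,5)='.' (+2 fires, +3 burnt)
Step 7: cell (4,5)='.' (+1 fires, +2 burnt)
Step 8: cell (4,5)='.' (+0 fires, +1 burnt)
  fire out at step 8

4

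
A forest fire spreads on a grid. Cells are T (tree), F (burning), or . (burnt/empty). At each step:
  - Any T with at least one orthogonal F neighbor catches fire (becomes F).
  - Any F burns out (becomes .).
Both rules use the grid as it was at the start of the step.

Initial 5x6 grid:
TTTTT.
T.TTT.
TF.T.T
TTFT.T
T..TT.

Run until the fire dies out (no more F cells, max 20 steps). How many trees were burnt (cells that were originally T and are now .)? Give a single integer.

Step 1: +3 fires, +2 burnt (F count now 3)
Step 2: +4 fires, +3 burnt (F count now 4)
Step 3: +4 fires, +4 burnt (F count now 4)
Step 4: +4 fires, +4 burnt (F count now 4)
Step 5: +2 fires, +4 burnt (F count now 2)
Step 6: +0 fires, +2 burnt (F count now 0)
Fire out after step 6
Initially T: 19, now '.': 28
Total burnt (originally-T cells now '.'): 17

Answer: 17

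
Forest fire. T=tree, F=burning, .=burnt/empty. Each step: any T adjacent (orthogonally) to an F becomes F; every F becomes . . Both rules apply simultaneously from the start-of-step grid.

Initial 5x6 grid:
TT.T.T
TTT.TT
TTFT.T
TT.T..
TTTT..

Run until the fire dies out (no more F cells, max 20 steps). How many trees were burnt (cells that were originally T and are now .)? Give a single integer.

Answer: 15

Derivation:
Step 1: +3 fires, +1 burnt (F count now 3)
Step 2: +4 fires, +3 burnt (F count now 4)
Step 3: +5 fires, +4 burnt (F count now 5)
Step 4: +3 fires, +5 burnt (F count now 3)
Step 5: +0 fires, +3 burnt (F count now 0)
Fire out after step 5
Initially T: 20, now '.': 25
Total burnt (originally-T cells now '.'): 15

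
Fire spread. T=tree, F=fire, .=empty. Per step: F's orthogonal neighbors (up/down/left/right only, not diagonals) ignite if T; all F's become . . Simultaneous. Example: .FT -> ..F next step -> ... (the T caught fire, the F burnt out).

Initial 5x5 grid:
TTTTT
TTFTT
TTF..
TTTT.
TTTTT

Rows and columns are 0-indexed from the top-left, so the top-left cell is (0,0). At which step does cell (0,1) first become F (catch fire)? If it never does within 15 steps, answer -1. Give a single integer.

Step 1: cell (0,1)='T' (+5 fires, +2 burnt)
Step 2: cell (0,1)='F' (+8 fires, +5 burnt)
  -> target ignites at step 2
Step 3: cell (0,1)='.' (+5 fires, +8 burnt)
Step 4: cell (0,1)='.' (+2 fires, +5 burnt)
Step 5: cell (0,1)='.' (+0 fires, +2 burnt)
  fire out at step 5

2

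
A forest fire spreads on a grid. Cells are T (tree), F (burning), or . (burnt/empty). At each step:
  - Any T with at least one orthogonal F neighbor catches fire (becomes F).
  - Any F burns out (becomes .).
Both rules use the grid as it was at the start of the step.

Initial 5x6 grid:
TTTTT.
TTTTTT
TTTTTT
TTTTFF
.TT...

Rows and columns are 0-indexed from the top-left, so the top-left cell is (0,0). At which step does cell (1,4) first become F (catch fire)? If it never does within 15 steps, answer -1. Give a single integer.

Step 1: cell (1,4)='T' (+3 fires, +2 burnt)
Step 2: cell (1,4)='F' (+4 fires, +3 burnt)
  -> target ignites at step 2
Step 3: cell (1,4)='.' (+5 fires, +4 burnt)
Step 4: cell (1,4)='.' (+5 fires, +5 burnt)
Step 5: cell (1,4)='.' (+3 fires, +5 burnt)
Step 6: cell (1,4)='.' (+2 fires, +3 burnt)
Step 7: cell (1,4)='.' (+1 fires, +2 burnt)
Step 8: cell (1,4)='.' (+0 fires, +1 burnt)
  fire out at step 8

2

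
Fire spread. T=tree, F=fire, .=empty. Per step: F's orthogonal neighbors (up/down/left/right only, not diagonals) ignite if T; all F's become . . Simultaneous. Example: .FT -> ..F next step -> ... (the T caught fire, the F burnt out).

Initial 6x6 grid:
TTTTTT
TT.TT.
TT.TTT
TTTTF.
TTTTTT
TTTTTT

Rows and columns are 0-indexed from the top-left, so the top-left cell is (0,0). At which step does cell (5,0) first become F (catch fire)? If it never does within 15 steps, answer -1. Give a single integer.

Step 1: cell (5,0)='T' (+3 fires, +1 burnt)
Step 2: cell (5,0)='T' (+7 fires, +3 burnt)
Step 3: cell (5,0)='T' (+6 fires, +7 burnt)
Step 4: cell (5,0)='T' (+6 fires, +6 burnt)
Step 5: cell (5,0)='T' (+5 fires, +6 burnt)
Step 6: cell (5,0)='F' (+3 fires, +5 burnt)
  -> target ignites at step 6
Step 7: cell (5,0)='.' (+1 fires, +3 burnt)
Step 8: cell (5,0)='.' (+0 fires, +1 burnt)
  fire out at step 8

6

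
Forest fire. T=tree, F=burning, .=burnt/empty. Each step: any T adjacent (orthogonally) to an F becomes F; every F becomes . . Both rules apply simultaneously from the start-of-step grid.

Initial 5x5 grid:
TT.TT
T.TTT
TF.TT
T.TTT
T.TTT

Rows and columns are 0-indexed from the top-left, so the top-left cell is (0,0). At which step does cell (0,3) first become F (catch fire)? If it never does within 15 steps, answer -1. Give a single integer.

Step 1: cell (0,3)='T' (+1 fires, +1 burnt)
Step 2: cell (0,3)='T' (+2 fires, +1 burnt)
Step 3: cell (0,3)='T' (+2 fires, +2 burnt)
Step 4: cell (0,3)='T' (+1 fires, +2 burnt)
Step 5: cell (0,3)='T' (+0 fires, +1 burnt)
  fire out at step 5
Target never catches fire within 15 steps

-1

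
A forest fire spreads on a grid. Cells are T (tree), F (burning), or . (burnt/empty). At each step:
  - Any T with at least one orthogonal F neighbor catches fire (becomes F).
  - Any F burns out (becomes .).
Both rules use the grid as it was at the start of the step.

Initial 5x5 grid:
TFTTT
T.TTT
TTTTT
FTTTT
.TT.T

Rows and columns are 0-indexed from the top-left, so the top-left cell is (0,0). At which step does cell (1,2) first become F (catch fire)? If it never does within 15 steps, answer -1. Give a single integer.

Step 1: cell (1,2)='T' (+4 fires, +2 burnt)
Step 2: cell (1,2)='F' (+6 fires, +4 burnt)
  -> target ignites at step 2
Step 3: cell (1,2)='.' (+5 fires, +6 burnt)
Step 4: cell (1,2)='.' (+3 fires, +5 burnt)
Step 5: cell (1,2)='.' (+2 fires, +3 burnt)
Step 6: cell (1,2)='.' (+0 fires, +2 burnt)
  fire out at step 6

2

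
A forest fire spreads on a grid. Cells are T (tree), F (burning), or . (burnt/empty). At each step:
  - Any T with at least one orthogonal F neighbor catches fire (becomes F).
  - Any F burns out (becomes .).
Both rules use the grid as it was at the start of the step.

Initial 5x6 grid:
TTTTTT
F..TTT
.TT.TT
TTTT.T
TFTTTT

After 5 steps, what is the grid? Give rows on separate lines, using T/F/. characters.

Step 1: 4 trees catch fire, 2 burn out
  FTTTTT
  ...TTT
  .TT.TT
  TFTT.T
  F.FTTT
Step 2: 5 trees catch fire, 4 burn out
  .FTTTT
  ...TTT
  .FT.TT
  F.FT.T
  ...FTT
Step 3: 4 trees catch fire, 5 burn out
  ..FTTT
  ...TTT
  ..F.TT
  ...F.T
  ....FT
Step 4: 2 trees catch fire, 4 burn out
  ...FTT
  ...TTT
  ....TT
  .....T
  .....F
Step 5: 3 trees catch fire, 2 burn out
  ....FT
  ...FTT
  ....TT
  .....F
  ......

....FT
...FTT
....TT
.....F
......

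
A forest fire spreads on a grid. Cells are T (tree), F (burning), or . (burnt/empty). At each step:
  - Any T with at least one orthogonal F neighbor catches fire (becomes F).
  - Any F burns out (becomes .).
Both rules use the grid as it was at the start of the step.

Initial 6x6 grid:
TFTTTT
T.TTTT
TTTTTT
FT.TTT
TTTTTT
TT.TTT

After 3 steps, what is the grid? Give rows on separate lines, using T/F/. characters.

Step 1: 5 trees catch fire, 2 burn out
  F.FTTT
  T.TTTT
  FTTTTT
  .F.TTT
  FTTTTT
  TT.TTT
Step 2: 6 trees catch fire, 5 burn out
  ...FTT
  F.FTTT
  .FTTTT
  ...TTT
  .FTTTT
  FT.TTT
Step 3: 5 trees catch fire, 6 burn out
  ....FT
  ...FTT
  ..FTTT
  ...TTT
  ..FTTT
  .F.TTT

....FT
...FTT
..FTTT
...TTT
..FTTT
.F.TTT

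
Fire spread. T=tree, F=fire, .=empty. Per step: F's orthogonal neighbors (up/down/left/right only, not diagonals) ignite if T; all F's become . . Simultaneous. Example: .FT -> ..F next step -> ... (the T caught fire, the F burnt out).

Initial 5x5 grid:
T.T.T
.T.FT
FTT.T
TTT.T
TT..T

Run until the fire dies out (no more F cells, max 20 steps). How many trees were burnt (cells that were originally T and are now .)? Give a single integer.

Answer: 13

Derivation:
Step 1: +3 fires, +2 burnt (F count now 3)
Step 2: +6 fires, +3 burnt (F count now 6)
Step 3: +3 fires, +6 burnt (F count now 3)
Step 4: +1 fires, +3 burnt (F count now 1)
Step 5: +0 fires, +1 burnt (F count now 0)
Fire out after step 5
Initially T: 15, now '.': 23
Total burnt (originally-T cells now '.'): 13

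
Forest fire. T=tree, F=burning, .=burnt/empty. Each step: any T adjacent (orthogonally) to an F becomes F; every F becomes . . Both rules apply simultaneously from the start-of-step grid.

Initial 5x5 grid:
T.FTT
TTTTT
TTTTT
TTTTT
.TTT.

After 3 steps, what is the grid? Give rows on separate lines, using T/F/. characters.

Step 1: 2 trees catch fire, 1 burn out
  T..FT
  TTFTT
  TTTTT
  TTTTT
  .TTT.
Step 2: 4 trees catch fire, 2 burn out
  T...F
  TF.FT
  TTFTT
  TTTTT
  .TTT.
Step 3: 5 trees catch fire, 4 burn out
  T....
  F...F
  TF.FT
  TTFTT
  .TTT.

T....
F...F
TF.FT
TTFTT
.TTT.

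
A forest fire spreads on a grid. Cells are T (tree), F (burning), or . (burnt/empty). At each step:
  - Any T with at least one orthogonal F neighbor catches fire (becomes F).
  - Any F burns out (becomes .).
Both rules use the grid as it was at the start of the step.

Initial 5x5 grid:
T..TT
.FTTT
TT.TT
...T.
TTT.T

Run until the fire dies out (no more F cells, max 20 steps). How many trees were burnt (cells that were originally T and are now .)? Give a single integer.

Answer: 10

Derivation:
Step 1: +2 fires, +1 burnt (F count now 2)
Step 2: +2 fires, +2 burnt (F count now 2)
Step 3: +3 fires, +2 burnt (F count now 3)
Step 4: +3 fires, +3 burnt (F count now 3)
Step 5: +0 fires, +3 burnt (F count now 0)
Fire out after step 5
Initially T: 15, now '.': 20
Total burnt (originally-T cells now '.'): 10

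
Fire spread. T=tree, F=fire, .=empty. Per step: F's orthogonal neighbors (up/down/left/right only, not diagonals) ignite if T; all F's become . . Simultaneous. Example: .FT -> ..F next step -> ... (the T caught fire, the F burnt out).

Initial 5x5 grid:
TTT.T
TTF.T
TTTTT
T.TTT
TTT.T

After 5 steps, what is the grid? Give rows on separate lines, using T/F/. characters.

Step 1: 3 trees catch fire, 1 burn out
  TTF.T
  TF..T
  TTFTT
  T.TTT
  TTT.T
Step 2: 5 trees catch fire, 3 burn out
  TF..T
  F...T
  TF.FT
  T.FTT
  TTT.T
Step 3: 5 trees catch fire, 5 burn out
  F...T
  ....T
  F...F
  T..FT
  TTF.T
Step 4: 4 trees catch fire, 5 burn out
  ....T
  ....F
  .....
  F...F
  TF..T
Step 5: 3 trees catch fire, 4 burn out
  ....F
  .....
  .....
  .....
  F...F

....F
.....
.....
.....
F...F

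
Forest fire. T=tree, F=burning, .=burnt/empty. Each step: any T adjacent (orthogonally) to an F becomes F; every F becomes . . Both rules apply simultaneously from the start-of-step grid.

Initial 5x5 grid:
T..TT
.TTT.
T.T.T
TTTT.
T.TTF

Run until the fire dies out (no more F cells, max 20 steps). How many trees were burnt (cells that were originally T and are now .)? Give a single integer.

Answer: 14

Derivation:
Step 1: +1 fires, +1 burnt (F count now 1)
Step 2: +2 fires, +1 burnt (F count now 2)
Step 3: +1 fires, +2 burnt (F count now 1)
Step 4: +2 fires, +1 burnt (F count now 2)
Step 5: +2 fires, +2 burnt (F count now 2)
Step 6: +4 fires, +2 burnt (F count now 4)
Step 7: +1 fires, +4 burnt (F count now 1)
Step 8: +1 fires, +1 burnt (F count now 1)
Step 9: +0 fires, +1 burnt (F count now 0)
Fire out after step 9
Initially T: 16, now '.': 23
Total burnt (originally-T cells now '.'): 14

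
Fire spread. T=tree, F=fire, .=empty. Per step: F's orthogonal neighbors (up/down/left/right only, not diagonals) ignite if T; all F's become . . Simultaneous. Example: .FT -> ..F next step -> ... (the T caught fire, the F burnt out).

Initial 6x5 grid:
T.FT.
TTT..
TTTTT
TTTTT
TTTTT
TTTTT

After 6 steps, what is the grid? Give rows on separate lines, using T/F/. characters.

Step 1: 2 trees catch fire, 1 burn out
  T..F.
  TTF..
  TTTTT
  TTTTT
  TTTTT
  TTTTT
Step 2: 2 trees catch fire, 2 burn out
  T....
  TF...
  TTFTT
  TTTTT
  TTTTT
  TTTTT
Step 3: 4 trees catch fire, 2 burn out
  T....
  F....
  TF.FT
  TTFTT
  TTTTT
  TTTTT
Step 4: 6 trees catch fire, 4 burn out
  F....
  .....
  F...F
  TF.FT
  TTFTT
  TTTTT
Step 5: 5 trees catch fire, 6 burn out
  .....
  .....
  .....
  F...F
  TF.FT
  TTFTT
Step 6: 4 trees catch fire, 5 burn out
  .....
  .....
  .....
  .....
  F...F
  TF.FT

.....
.....
.....
.....
F...F
TF.FT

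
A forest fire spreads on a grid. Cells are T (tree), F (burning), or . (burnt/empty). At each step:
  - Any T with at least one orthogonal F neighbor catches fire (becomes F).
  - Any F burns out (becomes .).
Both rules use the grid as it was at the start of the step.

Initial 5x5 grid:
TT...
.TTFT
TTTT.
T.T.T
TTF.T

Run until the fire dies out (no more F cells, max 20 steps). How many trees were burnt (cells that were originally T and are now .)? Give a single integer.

Step 1: +5 fires, +2 burnt (F count now 5)
Step 2: +3 fires, +5 burnt (F count now 3)
Step 3: +3 fires, +3 burnt (F count now 3)
Step 4: +2 fires, +3 burnt (F count now 2)
Step 5: +0 fires, +2 burnt (F count now 0)
Fire out after step 5
Initially T: 15, now '.': 23
Total burnt (originally-T cells now '.'): 13

Answer: 13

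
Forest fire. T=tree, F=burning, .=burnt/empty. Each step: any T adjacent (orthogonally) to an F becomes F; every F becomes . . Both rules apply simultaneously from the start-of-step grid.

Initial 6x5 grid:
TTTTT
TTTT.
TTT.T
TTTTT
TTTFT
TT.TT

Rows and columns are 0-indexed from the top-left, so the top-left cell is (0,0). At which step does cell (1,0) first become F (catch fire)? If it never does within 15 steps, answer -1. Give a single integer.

Step 1: cell (1,0)='T' (+4 fires, +1 burnt)
Step 2: cell (1,0)='T' (+4 fires, +4 burnt)
Step 3: cell (1,0)='T' (+5 fires, +4 burnt)
Step 4: cell (1,0)='T' (+4 fires, +5 burnt)
Step 5: cell (1,0)='T' (+4 fires, +4 burnt)
Step 6: cell (1,0)='F' (+3 fires, +4 burnt)
  -> target ignites at step 6
Step 7: cell (1,0)='.' (+2 fires, +3 burnt)
Step 8: cell (1,0)='.' (+0 fires, +2 burnt)
  fire out at step 8

6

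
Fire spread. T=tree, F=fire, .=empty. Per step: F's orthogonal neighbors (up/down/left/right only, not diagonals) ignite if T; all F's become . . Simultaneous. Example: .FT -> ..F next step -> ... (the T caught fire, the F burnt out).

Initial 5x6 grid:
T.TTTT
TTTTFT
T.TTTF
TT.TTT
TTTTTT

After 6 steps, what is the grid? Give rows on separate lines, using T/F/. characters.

Step 1: 5 trees catch fire, 2 burn out
  T.TTFT
  TTTF.F
  T.TTF.
  TT.TTF
  TTTTTT
Step 2: 6 trees catch fire, 5 burn out
  T.TF.F
  TTF...
  T.TF..
  TT.TF.
  TTTTTF
Step 3: 5 trees catch fire, 6 burn out
  T.F...
  TF....
  T.F...
  TT.F..
  TTTTF.
Step 4: 2 trees catch fire, 5 burn out
  T.....
  F.....
  T.....
  TT....
  TTTF..
Step 5: 3 trees catch fire, 2 burn out
  F.....
  ......
  F.....
  TT....
  TTF...
Step 6: 2 trees catch fire, 3 burn out
  ......
  ......
  ......
  FT....
  TF....

......
......
......
FT....
TF....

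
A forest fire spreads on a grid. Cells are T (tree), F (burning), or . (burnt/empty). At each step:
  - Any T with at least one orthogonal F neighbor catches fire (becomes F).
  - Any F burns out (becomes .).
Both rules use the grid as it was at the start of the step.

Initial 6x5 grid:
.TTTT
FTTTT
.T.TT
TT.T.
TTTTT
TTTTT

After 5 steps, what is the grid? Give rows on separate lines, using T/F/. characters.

Step 1: 1 trees catch fire, 1 burn out
  .TTTT
  .FTTT
  .T.TT
  TT.T.
  TTTTT
  TTTTT
Step 2: 3 trees catch fire, 1 burn out
  .FTTT
  ..FTT
  .F.TT
  TT.T.
  TTTTT
  TTTTT
Step 3: 3 trees catch fire, 3 burn out
  ..FTT
  ...FT
  ...TT
  TF.T.
  TTTTT
  TTTTT
Step 4: 5 trees catch fire, 3 burn out
  ...FT
  ....F
  ...FT
  F..T.
  TFTTT
  TTTTT
Step 5: 6 trees catch fire, 5 burn out
  ....F
  .....
  ....F
  ...F.
  F.FTT
  TFTTT

....F
.....
....F
...F.
F.FTT
TFTTT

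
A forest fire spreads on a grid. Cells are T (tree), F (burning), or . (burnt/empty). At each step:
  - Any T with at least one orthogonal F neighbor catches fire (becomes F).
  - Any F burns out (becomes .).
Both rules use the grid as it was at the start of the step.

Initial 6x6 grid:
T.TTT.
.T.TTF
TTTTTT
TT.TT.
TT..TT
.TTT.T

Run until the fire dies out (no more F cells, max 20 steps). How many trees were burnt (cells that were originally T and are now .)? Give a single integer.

Answer: 24

Derivation:
Step 1: +2 fires, +1 burnt (F count now 2)
Step 2: +3 fires, +2 burnt (F count now 3)
Step 3: +3 fires, +3 burnt (F count now 3)
Step 4: +4 fires, +3 burnt (F count now 4)
Step 5: +2 fires, +4 burnt (F count now 2)
Step 6: +4 fires, +2 burnt (F count now 4)
Step 7: +2 fires, +4 burnt (F count now 2)
Step 8: +2 fires, +2 burnt (F count now 2)
Step 9: +1 fires, +2 burnt (F count now 1)
Step 10: +1 fires, +1 burnt (F count now 1)
Step 11: +0 fires, +1 burnt (F count now 0)
Fire out after step 11
Initially T: 25, now '.': 35
Total burnt (originally-T cells now '.'): 24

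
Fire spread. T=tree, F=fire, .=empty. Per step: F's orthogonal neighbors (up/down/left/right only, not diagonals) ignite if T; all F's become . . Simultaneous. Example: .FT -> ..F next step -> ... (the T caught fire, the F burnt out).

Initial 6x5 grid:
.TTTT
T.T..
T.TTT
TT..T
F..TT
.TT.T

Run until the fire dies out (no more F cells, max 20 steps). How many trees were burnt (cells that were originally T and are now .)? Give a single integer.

Step 1: +1 fires, +1 burnt (F count now 1)
Step 2: +2 fires, +1 burnt (F count now 2)
Step 3: +1 fires, +2 burnt (F count now 1)
Step 4: +0 fires, +1 burnt (F count now 0)
Fire out after step 4
Initially T: 18, now '.': 16
Total burnt (originally-T cells now '.'): 4

Answer: 4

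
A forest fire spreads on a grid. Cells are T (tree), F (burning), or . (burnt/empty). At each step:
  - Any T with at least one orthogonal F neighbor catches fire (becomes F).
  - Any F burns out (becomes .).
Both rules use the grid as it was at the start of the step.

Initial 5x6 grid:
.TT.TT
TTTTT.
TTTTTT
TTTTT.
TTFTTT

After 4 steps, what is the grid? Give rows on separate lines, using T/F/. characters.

Step 1: 3 trees catch fire, 1 burn out
  .TT.TT
  TTTTT.
  TTTTTT
  TTFTT.
  TF.FTT
Step 2: 5 trees catch fire, 3 burn out
  .TT.TT
  TTTTT.
  TTFTTT
  TF.FT.
  F...FT
Step 3: 6 trees catch fire, 5 burn out
  .TT.TT
  TTFTT.
  TF.FTT
  F...F.
  .....F
Step 4: 5 trees catch fire, 6 burn out
  .TF.TT
  TF.FT.
  F...FT
  ......
  ......

.TF.TT
TF.FT.
F...FT
......
......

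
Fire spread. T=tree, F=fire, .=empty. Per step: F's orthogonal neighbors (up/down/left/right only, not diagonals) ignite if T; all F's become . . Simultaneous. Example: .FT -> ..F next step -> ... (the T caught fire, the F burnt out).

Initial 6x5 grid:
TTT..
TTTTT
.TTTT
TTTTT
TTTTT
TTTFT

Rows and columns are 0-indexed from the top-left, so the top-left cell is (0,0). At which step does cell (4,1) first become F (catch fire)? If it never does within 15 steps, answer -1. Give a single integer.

Step 1: cell (4,1)='T' (+3 fires, +1 burnt)
Step 2: cell (4,1)='T' (+4 fires, +3 burnt)
Step 3: cell (4,1)='F' (+5 fires, +4 burnt)
  -> target ignites at step 3
Step 4: cell (4,1)='.' (+5 fires, +5 burnt)
Step 5: cell (4,1)='.' (+4 fires, +5 burnt)
Step 6: cell (4,1)='.' (+2 fires, +4 burnt)
Step 7: cell (4,1)='.' (+2 fires, +2 burnt)
Step 8: cell (4,1)='.' (+1 fires, +2 burnt)
Step 9: cell (4,1)='.' (+0 fires, +1 burnt)
  fire out at step 9

3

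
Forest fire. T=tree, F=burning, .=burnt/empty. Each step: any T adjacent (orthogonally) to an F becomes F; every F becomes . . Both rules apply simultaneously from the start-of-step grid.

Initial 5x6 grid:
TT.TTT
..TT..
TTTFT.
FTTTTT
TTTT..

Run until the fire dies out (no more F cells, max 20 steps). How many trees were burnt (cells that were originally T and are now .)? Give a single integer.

Answer: 18

Derivation:
Step 1: +7 fires, +2 burnt (F count now 7)
Step 2: +7 fires, +7 burnt (F count now 7)
Step 3: +3 fires, +7 burnt (F count now 3)
Step 4: +1 fires, +3 burnt (F count now 1)
Step 5: +0 fires, +1 burnt (F count now 0)
Fire out after step 5
Initially T: 20, now '.': 28
Total burnt (originally-T cells now '.'): 18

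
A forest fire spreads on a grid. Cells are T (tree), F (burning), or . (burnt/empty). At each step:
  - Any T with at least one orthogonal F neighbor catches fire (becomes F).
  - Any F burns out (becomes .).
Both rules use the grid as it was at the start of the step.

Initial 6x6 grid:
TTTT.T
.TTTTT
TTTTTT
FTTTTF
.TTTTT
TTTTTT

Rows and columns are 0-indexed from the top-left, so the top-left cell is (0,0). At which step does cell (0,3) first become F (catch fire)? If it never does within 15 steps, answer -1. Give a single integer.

Step 1: cell (0,3)='T' (+5 fires, +2 burnt)
Step 2: cell (0,3)='T' (+8 fires, +5 burnt)
Step 3: cell (0,3)='T' (+9 fires, +8 burnt)
Step 4: cell (0,3)='T' (+6 fires, +9 burnt)
Step 5: cell (0,3)='F' (+3 fires, +6 burnt)
  -> target ignites at step 5
Step 6: cell (0,3)='.' (+0 fires, +3 burnt)
  fire out at step 6

5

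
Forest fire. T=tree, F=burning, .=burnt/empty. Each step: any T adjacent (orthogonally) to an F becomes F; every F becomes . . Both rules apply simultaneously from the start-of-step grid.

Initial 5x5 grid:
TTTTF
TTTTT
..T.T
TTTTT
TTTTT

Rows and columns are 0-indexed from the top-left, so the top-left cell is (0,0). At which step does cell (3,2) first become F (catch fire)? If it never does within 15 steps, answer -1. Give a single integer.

Step 1: cell (3,2)='T' (+2 fires, +1 burnt)
Step 2: cell (3,2)='T' (+3 fires, +2 burnt)
Step 3: cell (3,2)='T' (+3 fires, +3 burnt)
Step 4: cell (3,2)='T' (+5 fires, +3 burnt)
Step 5: cell (3,2)='F' (+3 fires, +5 burnt)
  -> target ignites at step 5
Step 6: cell (3,2)='.' (+2 fires, +3 burnt)
Step 7: cell (3,2)='.' (+2 fires, +2 burnt)
Step 8: cell (3,2)='.' (+1 fires, +2 burnt)
Step 9: cell (3,2)='.' (+0 fires, +1 burnt)
  fire out at step 9

5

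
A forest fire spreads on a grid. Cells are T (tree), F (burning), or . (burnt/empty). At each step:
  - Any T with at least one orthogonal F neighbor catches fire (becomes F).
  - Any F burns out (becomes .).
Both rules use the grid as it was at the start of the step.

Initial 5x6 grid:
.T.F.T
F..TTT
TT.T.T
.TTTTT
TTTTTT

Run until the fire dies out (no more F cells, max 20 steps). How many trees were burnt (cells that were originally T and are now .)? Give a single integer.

Answer: 19

Derivation:
Step 1: +2 fires, +2 burnt (F count now 2)
Step 2: +3 fires, +2 burnt (F count now 3)
Step 3: +3 fires, +3 burnt (F count now 3)
Step 4: +6 fires, +3 burnt (F count now 6)
Step 5: +4 fires, +6 burnt (F count now 4)
Step 6: +1 fires, +4 burnt (F count now 1)
Step 7: +0 fires, +1 burnt (F count now 0)
Fire out after step 7
Initially T: 20, now '.': 29
Total burnt (originally-T cells now '.'): 19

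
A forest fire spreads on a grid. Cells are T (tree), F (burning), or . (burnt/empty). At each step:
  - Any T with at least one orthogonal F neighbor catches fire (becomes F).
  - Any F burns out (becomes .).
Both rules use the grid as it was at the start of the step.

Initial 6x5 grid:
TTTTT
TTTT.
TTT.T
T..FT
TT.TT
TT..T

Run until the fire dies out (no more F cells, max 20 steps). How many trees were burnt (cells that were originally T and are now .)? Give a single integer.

Answer: 5

Derivation:
Step 1: +2 fires, +1 burnt (F count now 2)
Step 2: +2 fires, +2 burnt (F count now 2)
Step 3: +1 fires, +2 burnt (F count now 1)
Step 4: +0 fires, +1 burnt (F count now 0)
Fire out after step 4
Initially T: 22, now '.': 13
Total burnt (originally-T cells now '.'): 5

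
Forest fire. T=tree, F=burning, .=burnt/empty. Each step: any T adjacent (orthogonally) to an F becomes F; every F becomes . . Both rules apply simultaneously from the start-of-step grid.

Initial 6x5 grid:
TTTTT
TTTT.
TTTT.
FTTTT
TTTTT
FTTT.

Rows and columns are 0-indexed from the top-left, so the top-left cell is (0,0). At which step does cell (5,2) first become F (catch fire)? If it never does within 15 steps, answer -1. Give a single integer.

Step 1: cell (5,2)='T' (+4 fires, +2 burnt)
Step 2: cell (5,2)='F' (+5 fires, +4 burnt)
  -> target ignites at step 2
Step 3: cell (5,2)='.' (+6 fires, +5 burnt)
Step 4: cell (5,2)='.' (+5 fires, +6 burnt)
Step 5: cell (5,2)='.' (+3 fires, +5 burnt)
Step 6: cell (5,2)='.' (+1 fires, +3 burnt)
Step 7: cell (5,2)='.' (+1 fires, +1 burnt)
Step 8: cell (5,2)='.' (+0 fires, +1 burnt)
  fire out at step 8

2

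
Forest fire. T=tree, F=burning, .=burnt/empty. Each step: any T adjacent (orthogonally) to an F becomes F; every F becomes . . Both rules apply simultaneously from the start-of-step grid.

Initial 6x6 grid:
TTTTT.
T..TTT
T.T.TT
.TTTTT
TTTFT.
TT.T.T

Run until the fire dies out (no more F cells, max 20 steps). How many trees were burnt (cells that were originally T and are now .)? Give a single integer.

Step 1: +4 fires, +1 burnt (F count now 4)
Step 2: +3 fires, +4 burnt (F count now 3)
Step 3: +6 fires, +3 burnt (F count now 6)
Step 4: +3 fires, +6 burnt (F count now 3)
Step 5: +3 fires, +3 burnt (F count now 3)
Step 6: +1 fires, +3 burnt (F count now 1)
Step 7: +1 fires, +1 burnt (F count now 1)
Step 8: +1 fires, +1 burnt (F count now 1)
Step 9: +1 fires, +1 burnt (F count now 1)
Step 10: +1 fires, +1 burnt (F count now 1)
Step 11: +1 fires, +1 burnt (F count now 1)
Step 12: +0 fires, +1 burnt (F count now 0)
Fire out after step 12
Initially T: 26, now '.': 35
Total burnt (originally-T cells now '.'): 25

Answer: 25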